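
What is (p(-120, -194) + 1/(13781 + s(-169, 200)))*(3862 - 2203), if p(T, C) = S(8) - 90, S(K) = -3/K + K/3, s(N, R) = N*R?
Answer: -7767810169/53384 ≈ -1.4551e+5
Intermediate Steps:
S(K) = -3/K + K/3 (S(K) = -3/K + K*(⅓) = -3/K + K/3)
p(T, C) = -2105/24 (p(T, C) = (-3/8 + (⅓)*8) - 90 = (-3*⅛ + 8/3) - 90 = (-3/8 + 8/3) - 90 = 55/24 - 90 = -2105/24)
(p(-120, -194) + 1/(13781 + s(-169, 200)))*(3862 - 2203) = (-2105/24 + 1/(13781 - 169*200))*(3862 - 2203) = (-2105/24 + 1/(13781 - 33800))*1659 = (-2105/24 + 1/(-20019))*1659 = (-2105/24 - 1/20019)*1659 = -14046673/160152*1659 = -7767810169/53384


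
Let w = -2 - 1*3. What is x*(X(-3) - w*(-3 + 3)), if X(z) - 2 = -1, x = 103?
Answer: 103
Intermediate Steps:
X(z) = 1 (X(z) = 2 - 1 = 1)
w = -5 (w = -2 - 3 = -5)
x*(X(-3) - w*(-3 + 3)) = 103*(1 - (-5)*(-3 + 3)) = 103*(1 - (-5)*0) = 103*(1 - 1*0) = 103*(1 + 0) = 103*1 = 103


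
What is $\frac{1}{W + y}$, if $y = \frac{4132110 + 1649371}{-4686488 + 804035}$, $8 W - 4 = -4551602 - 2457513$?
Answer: $- \frac{31059624}{27212590281131} \approx -1.1414 \cdot 10^{-6}$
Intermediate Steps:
$W = - \frac{7009111}{8}$ ($W = \frac{1}{2} + \frac{-4551602 - 2457513}{8} = \frac{1}{2} + \frac{1}{8} \left(-7009115\right) = \frac{1}{2} - \frac{7009115}{8} = - \frac{7009111}{8} \approx -8.7614 \cdot 10^{5}$)
$y = - \frac{5781481}{3882453}$ ($y = \frac{5781481}{-3882453} = 5781481 \left(- \frac{1}{3882453}\right) = - \frac{5781481}{3882453} \approx -1.4891$)
$\frac{1}{W + y} = \frac{1}{- \frac{7009111}{8} - \frac{5781481}{3882453}} = \frac{1}{- \frac{27212590281131}{31059624}} = - \frac{31059624}{27212590281131}$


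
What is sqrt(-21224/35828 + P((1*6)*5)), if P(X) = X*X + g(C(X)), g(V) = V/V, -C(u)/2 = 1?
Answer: sqrt(427442403)/689 ≈ 30.007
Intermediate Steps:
C(u) = -2 (C(u) = -2*1 = -2)
g(V) = 1
P(X) = 1 + X**2 (P(X) = X*X + 1 = X**2 + 1 = 1 + X**2)
sqrt(-21224/35828 + P((1*6)*5)) = sqrt(-21224/35828 + (1 + ((1*6)*5)**2)) = sqrt(-21224*1/35828 + (1 + (6*5)**2)) = sqrt(-5306/8957 + (1 + 30**2)) = sqrt(-5306/8957 + (1 + 900)) = sqrt(-5306/8957 + 901) = sqrt(8064951/8957) = sqrt(427442403)/689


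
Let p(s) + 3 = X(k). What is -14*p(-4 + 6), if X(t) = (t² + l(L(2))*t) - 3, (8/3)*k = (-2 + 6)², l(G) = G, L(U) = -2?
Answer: -252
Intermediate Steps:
k = 6 (k = 3*(-2 + 6)²/8 = (3/8)*4² = (3/8)*16 = 6)
X(t) = -3 + t² - 2*t (X(t) = (t² - 2*t) - 3 = -3 + t² - 2*t)
p(s) = 18 (p(s) = -3 + (-3 + 6² - 2*6) = -3 + (-3 + 36 - 12) = -3 + 21 = 18)
-14*p(-4 + 6) = -14*18 = -252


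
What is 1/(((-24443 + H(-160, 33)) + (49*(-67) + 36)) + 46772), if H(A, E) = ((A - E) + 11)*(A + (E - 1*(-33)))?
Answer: 1/36190 ≈ 2.7632e-5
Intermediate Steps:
H(A, E) = (11 + A - E)*(33 + A + E) (H(A, E) = (11 + A - E)*(A + (E + 33)) = (11 + A - E)*(A + (33 + E)) = (11 + A - E)*(33 + A + E))
1/(((-24443 + H(-160, 33)) + (49*(-67) + 36)) + 46772) = 1/(((-24443 + (363 + (-160)² - 1*33² - 22*33 + 44*(-160))) + (49*(-67) + 36)) + 46772) = 1/(((-24443 + (363 + 25600 - 1*1089 - 726 - 7040)) + (-3283 + 36)) + 46772) = 1/(((-24443 + (363 + 25600 - 1089 - 726 - 7040)) - 3247) + 46772) = 1/(((-24443 + 17108) - 3247) + 46772) = 1/((-7335 - 3247) + 46772) = 1/(-10582 + 46772) = 1/36190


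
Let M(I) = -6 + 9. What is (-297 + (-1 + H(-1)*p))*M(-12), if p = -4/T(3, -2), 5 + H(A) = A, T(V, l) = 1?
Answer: -822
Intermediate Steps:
H(A) = -5 + A
M(I) = 3
p = -4 (p = -4/1 = -4*1 = -4)
(-297 + (-1 + H(-1)*p))*M(-12) = (-297 + (-1 + (-5 - 1)*(-4)))*3 = (-297 + (-1 - 6*(-4)))*3 = (-297 + (-1 + 24))*3 = (-297 + 23)*3 = -274*3 = -822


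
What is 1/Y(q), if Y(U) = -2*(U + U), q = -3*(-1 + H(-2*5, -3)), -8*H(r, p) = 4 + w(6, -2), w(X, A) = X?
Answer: -1/27 ≈ -0.037037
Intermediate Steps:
H(r, p) = -5/4 (H(r, p) = -(4 + 6)/8 = -1/8*10 = -5/4)
q = 27/4 (q = -3*(-1 - 5/4) = -3*(-9/4) = 27/4 ≈ 6.7500)
Y(U) = -4*U
1/Y(q) = 1/(-4*27/4) = 1/(-27) = -1/27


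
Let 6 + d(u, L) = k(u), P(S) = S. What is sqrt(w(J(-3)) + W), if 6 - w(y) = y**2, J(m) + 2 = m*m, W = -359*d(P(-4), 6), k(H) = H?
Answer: sqrt(3547) ≈ 59.557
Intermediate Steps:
d(u, L) = -6 + u
W = 3590 (W = -359*(-6 - 4) = -359*(-10) = 3590)
J(m) = -2 + m**2 (J(m) = -2 + m*m = -2 + m**2)
w(y) = 6 - y**2
sqrt(w(J(-3)) + W) = sqrt((6 - (-2 + (-3)**2)**2) + 3590) = sqrt((6 - (-2 + 9)**2) + 3590) = sqrt((6 - 1*7**2) + 3590) = sqrt((6 - 1*49) + 3590) = sqrt((6 - 49) + 3590) = sqrt(-43 + 3590) = sqrt(3547)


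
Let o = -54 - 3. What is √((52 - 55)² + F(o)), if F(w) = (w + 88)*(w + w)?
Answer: 5*I*√141 ≈ 59.372*I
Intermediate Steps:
o = -57
F(w) = 2*w*(88 + w) (F(w) = (88 + w)*(2*w) = 2*w*(88 + w))
√((52 - 55)² + F(o)) = √((52 - 55)² + 2*(-57)*(88 - 57)) = √((-3)² + 2*(-57)*31) = √(9 - 3534) = √(-3525) = 5*I*√141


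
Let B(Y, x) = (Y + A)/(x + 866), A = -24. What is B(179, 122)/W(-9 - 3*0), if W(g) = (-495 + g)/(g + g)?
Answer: 155/27664 ≈ 0.0056029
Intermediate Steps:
W(g) = (-495 + g)/(2*g) (W(g) = (-495 + g)/((2*g)) = (-495 + g)*(1/(2*g)) = (-495 + g)/(2*g))
B(Y, x) = (-24 + Y)/(866 + x) (B(Y, x) = (Y - 24)/(x + 866) = (-24 + Y)/(866 + x))
B(179, 122)/W(-9 - 3*0) = ((-24 + 179)/(866 + 122))/(((-495 + (-9 - 3*0))/(2*(-9 - 3*0)))) = (155/988)/(((-495 + (-9 + 0))/(2*(-9 + 0)))) = ((1/988)*155)/(((½)*(-495 - 9)/(-9))) = 155/(988*(((½)*(-⅑)*(-504)))) = (155/988)/28 = (155/988)*(1/28) = 155/27664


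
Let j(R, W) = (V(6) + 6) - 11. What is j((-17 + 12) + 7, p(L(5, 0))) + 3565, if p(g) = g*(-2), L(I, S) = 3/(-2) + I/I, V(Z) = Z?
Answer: 3566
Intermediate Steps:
L(I, S) = -½ (L(I, S) = 3*(-½) + 1 = -3/2 + 1 = -½)
p(g) = -2*g
j(R, W) = 1 (j(R, W) = (6 + 6) - 11 = 12 - 11 = 1)
j((-17 + 12) + 7, p(L(5, 0))) + 3565 = 1 + 3565 = 3566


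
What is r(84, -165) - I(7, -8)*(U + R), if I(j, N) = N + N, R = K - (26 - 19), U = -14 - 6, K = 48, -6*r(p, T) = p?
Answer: 322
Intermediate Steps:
r(p, T) = -p/6
U = -20
R = 41 (R = 48 - (26 - 19) = 48 - 1*7 = 48 - 7 = 41)
I(j, N) = 2*N
r(84, -165) - I(7, -8)*(U + R) = -⅙*84 - 2*(-8)*(-20 + 41) = -14 - (-16)*21 = -14 - 1*(-336) = -14 + 336 = 322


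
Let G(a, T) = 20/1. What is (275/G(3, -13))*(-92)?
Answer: -1265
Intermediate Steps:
G(a, T) = 20 (G(a, T) = 20*1 = 20)
(275/G(3, -13))*(-92) = (275/20)*(-92) = (275*(1/20))*(-92) = (55/4)*(-92) = -1265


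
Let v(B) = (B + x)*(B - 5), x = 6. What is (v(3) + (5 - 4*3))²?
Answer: 625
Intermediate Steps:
v(B) = (-5 + B)*(6 + B) (v(B) = (B + 6)*(B - 5) = (6 + B)*(-5 + B) = (-5 + B)*(6 + B))
(v(3) + (5 - 4*3))² = ((-30 + 3 + 3²) + (5 - 4*3))² = ((-30 + 3 + 9) + (5 - 12))² = (-18 - 7)² = (-25)² = 625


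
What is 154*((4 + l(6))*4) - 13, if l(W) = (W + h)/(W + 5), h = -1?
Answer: 2731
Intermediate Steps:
l(W) = (-1 + W)/(5 + W) (l(W) = (W - 1)/(W + 5) = (-1 + W)/(5 + W))
154*((4 + l(6))*4) - 13 = 154*((4 + (-1 + 6)/(5 + 6))*4) - 13 = 154*((4 + 5/11)*4) - 13 = 154*((49/11)*4) - 13 = 154*(196/11) - 13 = 2744 - 13 = 2731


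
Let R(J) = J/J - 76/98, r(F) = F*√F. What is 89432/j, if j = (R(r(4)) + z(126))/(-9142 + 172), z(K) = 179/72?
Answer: -2830179381120/9563 ≈ -2.9595e+8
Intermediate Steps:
r(F) = F^(3/2)
R(J) = 11/49 (R(J) = 1 - 76*1/98 = 1 - 38/49 = 11/49)
z(K) = 179/72 (z(K) = 179*(1/72) = 179/72)
j = -9563/31646160 (j = (11/49 + 179/72)/(-9142 + 172) = (9563/3528)/(-8970) = (9563/3528)*(-1/8970) = -9563/31646160 ≈ -0.00030219)
89432/j = 89432/(-9563/31646160) = 89432*(-31646160/9563) = -2830179381120/9563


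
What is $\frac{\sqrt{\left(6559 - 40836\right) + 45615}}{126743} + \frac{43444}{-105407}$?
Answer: $- \frac{43444}{105407} + \frac{\sqrt{11338}}{126743} \approx -0.41131$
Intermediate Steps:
$\frac{\sqrt{\left(6559 - 40836\right) + 45615}}{126743} + \frac{43444}{-105407} = \sqrt{\left(6559 - 40836\right) + 45615} \cdot \frac{1}{126743} + 43444 \left(- \frac{1}{105407}\right) = \sqrt{-34277 + 45615} \cdot \frac{1}{126743} - \frac{43444}{105407} = \sqrt{11338} \cdot \frac{1}{126743} - \frac{43444}{105407} = \frac{\sqrt{11338}}{126743} - \frac{43444}{105407} = - \frac{43444}{105407} + \frac{\sqrt{11338}}{126743}$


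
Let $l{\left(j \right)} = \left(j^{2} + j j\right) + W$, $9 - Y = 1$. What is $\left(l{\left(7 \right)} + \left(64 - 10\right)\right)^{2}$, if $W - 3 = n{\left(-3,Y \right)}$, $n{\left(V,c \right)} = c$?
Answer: $26569$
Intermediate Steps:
$Y = 8$ ($Y = 9 - 1 = 8$)
$W = 11$ ($W = 3 + 8 = 11$)
$l{\left(j \right)} = 11 + 2 j^{2}$ ($l{\left(j \right)} = \left(j^{2} + j j\right) + 11 = \left(j^{2} + j^{2}\right) + 11 = 2 j^{2} + 11 = 11 + 2 j^{2}$)
$\left(l{\left(7 \right)} + \left(64 - 10\right)\right)^{2} = \left(\left(11 + 2 \cdot 7^{2}\right) + \left(64 - 10\right)\right)^{2} = \left(\left(11 + 2 \cdot 49\right) + \left(64 - 10\right)\right)^{2} = \left(\left(11 + 98\right) + 54\right)^{2} = \left(109 + 54\right)^{2} = 163^{2} = 26569$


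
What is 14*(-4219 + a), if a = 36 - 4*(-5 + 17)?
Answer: -59234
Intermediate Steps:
a = -12 (a = 36 - 4*12 = 36 - 48 = -12)
14*(-4219 + a) = 14*(-4219 - 12) = 14*(-4231) = -59234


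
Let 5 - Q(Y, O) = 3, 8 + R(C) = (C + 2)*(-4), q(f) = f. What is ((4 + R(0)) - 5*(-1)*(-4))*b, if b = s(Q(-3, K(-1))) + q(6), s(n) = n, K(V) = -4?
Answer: -256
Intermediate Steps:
R(C) = -16 - 4*C (R(C) = -8 + (C + 2)*(-4) = -8 + (2 + C)*(-4) = -8 + (-8 - 4*C) = -16 - 4*C)
Q(Y, O) = 2 (Q(Y, O) = 5 - 1*3 = 5 - 3 = 2)
b = 8 (b = 2 + 6 = 8)
((4 + R(0)) - 5*(-1)*(-4))*b = ((4 + (-16 - 4*0)) - 5*(-1)*(-4))*8 = ((4 + (-16 + 0)) + 5*(-4))*8 = ((4 - 16) - 20)*8 = (-12 - 20)*8 = -32*8 = -256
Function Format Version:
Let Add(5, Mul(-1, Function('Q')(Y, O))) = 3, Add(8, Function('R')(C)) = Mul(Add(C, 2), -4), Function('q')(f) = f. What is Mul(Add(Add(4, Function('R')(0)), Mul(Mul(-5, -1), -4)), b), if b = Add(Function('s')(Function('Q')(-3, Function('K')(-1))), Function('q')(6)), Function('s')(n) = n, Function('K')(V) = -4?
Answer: -256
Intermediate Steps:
Function('R')(C) = Add(-16, Mul(-4, C)) (Function('R')(C) = Add(-8, Mul(Add(C, 2), -4)) = Add(-8, Mul(Add(2, C), -4)) = Add(-8, Add(-8, Mul(-4, C))) = Add(-16, Mul(-4, C)))
Function('Q')(Y, O) = 2 (Function('Q')(Y, O) = Add(5, Mul(-1, 3)) = Add(5, -3) = 2)
b = 8 (b = Add(2, 6) = 8)
Mul(Add(Add(4, Function('R')(0)), Mul(Mul(-5, -1), -4)), b) = Mul(Add(Add(4, Add(-16, Mul(-4, 0))), Mul(Mul(-5, -1), -4)), 8) = Mul(Add(Add(4, Add(-16, 0)), Mul(5, -4)), 8) = Mul(Add(Add(4, -16), -20), 8) = Mul(Add(-12, -20), 8) = Mul(-32, 8) = -256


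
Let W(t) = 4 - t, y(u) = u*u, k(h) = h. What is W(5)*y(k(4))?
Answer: -16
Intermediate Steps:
y(u) = u**2
W(5)*y(k(4)) = (4 - 1*5)*4**2 = (4 - 5)*16 = -1*16 = -16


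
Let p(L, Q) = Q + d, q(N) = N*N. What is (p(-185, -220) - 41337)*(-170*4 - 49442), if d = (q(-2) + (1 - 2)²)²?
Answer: 2081666904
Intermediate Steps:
q(N) = N²
d = 25 (d = ((-2)² + (1 - 2)²)² = (4 + (-1)²)² = (4 + 1)² = 5² = 25)
p(L, Q) = 25 + Q (p(L, Q) = Q + 25 = 25 + Q)
(p(-185, -220) - 41337)*(-170*4 - 49442) = ((25 - 220) - 41337)*(-170*4 - 49442) = (-195 - 41337)*(-680 - 49442) = -41532*(-50122) = 2081666904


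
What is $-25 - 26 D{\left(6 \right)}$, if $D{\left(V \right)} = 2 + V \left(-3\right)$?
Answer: $391$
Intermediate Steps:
$D{\left(V \right)} = 2 - 3 V$
$-25 - 26 D{\left(6 \right)} = -25 - 26 \left(2 - 18\right) = -25 - -416 = -25 + 416 = 391$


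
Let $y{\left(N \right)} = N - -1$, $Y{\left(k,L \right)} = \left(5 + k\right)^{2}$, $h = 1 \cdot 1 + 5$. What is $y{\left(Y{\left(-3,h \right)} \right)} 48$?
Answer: $240$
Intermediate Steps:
$h = 6$ ($h = 1 + 5 = 6$)
$y{\left(N \right)} = 1 + N$ ($y{\left(N \right)} = N + 1 = 1 + N$)
$y{\left(Y{\left(-3,h \right)} \right)} 48 = \left(1 + \left(5 - 3\right)^{2}\right) 48 = \left(1 + 2^{2}\right) 48 = \left(1 + 4\right) 48 = 5 \cdot 48 = 240$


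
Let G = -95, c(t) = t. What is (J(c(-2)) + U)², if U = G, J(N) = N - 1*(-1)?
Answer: 9216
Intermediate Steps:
J(N) = 1 + N (J(N) = N + 1 = 1 + N)
U = -95
(J(c(-2)) + U)² = ((1 - 2) - 95)² = (-1 - 95)² = (-96)² = 9216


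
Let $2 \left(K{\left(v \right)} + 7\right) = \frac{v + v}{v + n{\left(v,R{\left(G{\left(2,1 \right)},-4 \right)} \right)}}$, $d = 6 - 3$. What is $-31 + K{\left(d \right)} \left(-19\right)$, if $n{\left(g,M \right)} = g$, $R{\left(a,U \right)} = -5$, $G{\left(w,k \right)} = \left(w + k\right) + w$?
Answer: $\frac{185}{2} \approx 92.5$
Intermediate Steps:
$G{\left(w,k \right)} = k + 2 w$ ($G{\left(w,k \right)} = \left(k + w\right) + w = k + 2 w$)
$d = 3$ ($d = 6 - 3 = 3$)
$K{\left(v \right)} = - \frac{13}{2}$ ($K{\left(v \right)} = -7 + \frac{\left(v + v\right) \frac{1}{v + v}}{2} = -7 + \frac{2 v \frac{1}{2 v}}{2} = -7 + \frac{1}{2} \cdot 1 = -7 + \frac{1}{2} = - \frac{13}{2}$)
$-31 + K{\left(d \right)} \left(-19\right) = -31 - - \frac{247}{2} = -31 + \frac{247}{2} = \frac{185}{2}$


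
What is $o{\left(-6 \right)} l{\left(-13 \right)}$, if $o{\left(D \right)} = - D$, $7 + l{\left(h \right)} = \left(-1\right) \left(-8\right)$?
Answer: $6$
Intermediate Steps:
$l{\left(h \right)} = 1$ ($l{\left(h \right)} = -7 - -8 = -7 + 8 = 1$)
$o{\left(-6 \right)} l{\left(-13 \right)} = \left(-1\right) \left(-6\right) 1 = 6 \cdot 1 = 6$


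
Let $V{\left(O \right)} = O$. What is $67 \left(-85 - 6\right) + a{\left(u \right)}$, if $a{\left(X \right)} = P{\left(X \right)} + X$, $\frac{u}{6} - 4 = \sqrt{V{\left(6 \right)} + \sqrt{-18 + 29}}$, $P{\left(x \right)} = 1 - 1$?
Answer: $-6073 + 6 \sqrt{6 + \sqrt{11}} \approx -6054.7$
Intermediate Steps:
$P{\left(x \right)} = 0$
$u = 24 + 6 \sqrt{6 + \sqrt{11}}$ ($u = 24 + 6 \sqrt{6 + \sqrt{-18 + 29}} = 24 + 6 \sqrt{6 + \sqrt{11}} \approx 42.314$)
$a{\left(X \right)} = X$ ($a{\left(X \right)} = 0 + X = X$)
$67 \left(-85 - 6\right) + a{\left(u \right)} = 67 \left(-85 - 6\right) + \left(24 + 6 \sqrt{6 + \sqrt{11}}\right) = 67 \left(-91\right) + \left(24 + 6 \sqrt{6 + \sqrt{11}}\right) = -6097 + \left(24 + 6 \sqrt{6 + \sqrt{11}}\right) = -6073 + 6 \sqrt{6 + \sqrt{11}}$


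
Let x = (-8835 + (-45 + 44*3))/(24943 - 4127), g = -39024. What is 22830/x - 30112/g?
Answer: -10732108798/197559 ≈ -54324.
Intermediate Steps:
x = -2187/5204 (x = (-8835 + (-45 + 132))/20816 = (-8835 + 87)*(1/20816) = -8748*1/20816 = -2187/5204 ≈ -0.42025)
22830/x - 30112/g = 22830/(-2187/5204) - 30112/(-39024) = 22830*(-5204/2187) - 30112*(-1/39024) = -39602440/729 + 1882/2439 = -10732108798/197559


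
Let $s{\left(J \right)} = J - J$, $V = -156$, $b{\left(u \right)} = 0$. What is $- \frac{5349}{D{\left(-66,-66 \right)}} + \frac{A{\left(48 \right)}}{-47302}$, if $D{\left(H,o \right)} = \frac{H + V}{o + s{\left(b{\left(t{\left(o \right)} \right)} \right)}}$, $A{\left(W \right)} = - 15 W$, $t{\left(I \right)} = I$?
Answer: $- \frac{1391587869}{875087} \approx -1590.2$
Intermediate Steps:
$s{\left(J \right)} = 0$
$D{\left(H,o \right)} = \frac{-156 + H}{o}$ ($D{\left(H,o \right)} = \frac{H - 156}{o + 0} = \frac{-156 + H}{o}$)
$- \frac{5349}{D{\left(-66,-66 \right)}} + \frac{A{\left(48 \right)}}{-47302} = - \frac{5349}{\frac{1}{-66} \left(-156 - 66\right)} + \frac{\left(-15\right) 48}{-47302} = - \frac{5349}{\left(- \frac{1}{66}\right) \left(-222\right)} - - \frac{360}{23651} = - \frac{5349}{\frac{37}{11}} + \frac{360}{23651} = \left(-5349\right) \frac{11}{37} + \frac{360}{23651} = - \frac{58839}{37} + \frac{360}{23651} = - \frac{1391587869}{875087}$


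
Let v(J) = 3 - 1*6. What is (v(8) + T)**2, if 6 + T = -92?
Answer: 10201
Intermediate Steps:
v(J) = -3 (v(J) = 3 - 6 = -3)
T = -98 (T = -6 - 92 = -98)
(v(8) + T)**2 = (-3 - 98)**2 = (-101)**2 = 10201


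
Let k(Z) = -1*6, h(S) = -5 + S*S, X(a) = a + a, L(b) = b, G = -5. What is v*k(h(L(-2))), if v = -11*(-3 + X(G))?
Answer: -858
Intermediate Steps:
X(a) = 2*a
h(S) = -5 + S²
v = 143 (v = -11*(-3 + 2*(-5)) = -11*(-3 - 10) = -11*(-13) = 143)
k(Z) = -6
v*k(h(L(-2))) = 143*(-6) = -858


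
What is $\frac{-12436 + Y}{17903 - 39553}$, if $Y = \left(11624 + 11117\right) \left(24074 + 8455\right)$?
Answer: $- \frac{739729553}{21650} \approx -34168.0$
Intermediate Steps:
$Y = 739741989$ ($Y = 22741 \cdot 32529 = 739741989$)
$\frac{-12436 + Y}{17903 - 39553} = \frac{-12436 + 739741989}{17903 - 39553} = \frac{739729553}{-21650} = 739729553 \left(- \frac{1}{21650}\right) = - \frac{739729553}{21650}$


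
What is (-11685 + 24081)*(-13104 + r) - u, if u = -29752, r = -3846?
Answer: -210082448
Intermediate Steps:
(-11685 + 24081)*(-13104 + r) - u = (-11685 + 24081)*(-13104 - 3846) - 1*(-29752) = 12396*(-16950) + 29752 = -210112200 + 29752 = -210082448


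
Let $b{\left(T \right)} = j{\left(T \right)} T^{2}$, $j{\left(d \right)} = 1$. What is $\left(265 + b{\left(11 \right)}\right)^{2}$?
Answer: $148996$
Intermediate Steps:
$b{\left(T \right)} = T^{2}$ ($b{\left(T \right)} = 1 T^{2} = T^{2}$)
$\left(265 + b{\left(11 \right)}\right)^{2} = \left(265 + 11^{2}\right)^{2} = \left(265 + 121\right)^{2} = 386^{2} = 148996$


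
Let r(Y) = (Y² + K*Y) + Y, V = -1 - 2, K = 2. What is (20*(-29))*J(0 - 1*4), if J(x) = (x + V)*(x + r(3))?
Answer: 56840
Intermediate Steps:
V = -3
r(Y) = Y² + 3*Y (r(Y) = (Y² + 2*Y) + Y = Y² + 3*Y)
J(x) = (-3 + x)*(18 + x) (J(x) = (x - 3)*(x + 3*(3 + 3)) = (-3 + x)*(x + 3*6) = (-3 + x)*(x + 18) = (-3 + x)*(18 + x))
(20*(-29))*J(0 - 1*4) = (20*(-29))*(-54 + (0 - 1*4)² + 15*(0 - 1*4)) = -580*(-54 + (0 - 4)² + 15*(0 - 4)) = -580*(-54 + (-4)² + 15*(-4)) = -580*(-54 + 16 - 60) = -580*(-98) = 56840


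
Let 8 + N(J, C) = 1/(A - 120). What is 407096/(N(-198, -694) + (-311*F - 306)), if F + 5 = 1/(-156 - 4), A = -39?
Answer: 10356522240/31620329 ≈ 327.53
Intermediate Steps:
F = -801/160 (F = -5 + 1/(-156 - 4) = -5 + 1/(-160) = -5 - 1/160 = -801/160 ≈ -5.0062)
N(J, C) = -1273/159 (N(J, C) = -8 + 1/(-39 - 120) = -8 + 1/(-159) = -8 - 1/159 = -1273/159)
407096/(N(-198, -694) + (-311*F - 306)) = 407096/(-1273/159 + (-311*(-801/160) - 306)) = 407096/(-1273/159 + (249111/160 - 306)) = 407096/(-1273/159 + 200151/160) = 407096/(31620329/25440) = 407096*(25440/31620329) = 10356522240/31620329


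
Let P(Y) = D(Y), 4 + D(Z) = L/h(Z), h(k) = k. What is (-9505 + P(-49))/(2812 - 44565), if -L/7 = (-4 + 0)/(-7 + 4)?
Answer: 199685/876813 ≈ 0.22774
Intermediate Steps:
L = -28/3 (L = -7*(-4 + 0)/(-7 + 4) = -(-28)/(-3) = -(-28)*(-1)/3 = -7*4/3 = -28/3 ≈ -9.3333)
D(Z) = -4 - 28/(3*Z)
P(Y) = -4 - 28/(3*Y)
(-9505 + P(-49))/(2812 - 44565) = (-9505 + (-4 - 28/3/(-49)))/(2812 - 44565) = (-9505 + (-4 - 28/3*(-1/49)))/(-41753) = (-9505 + (-4 + 4/21))*(-1/41753) = (-9505 - 80/21)*(-1/41753) = -199685/21*(-1/41753) = 199685/876813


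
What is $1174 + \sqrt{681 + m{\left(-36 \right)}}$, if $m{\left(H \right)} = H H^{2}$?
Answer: $1174 + 5 i \sqrt{1839} \approx 1174.0 + 214.42 i$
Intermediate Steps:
$m{\left(H \right)} = H^{3}$
$1174 + \sqrt{681 + m{\left(-36 \right)}} = 1174 + \sqrt{681 + \left(-36\right)^{3}} = 1174 + \sqrt{681 - 46656} = 1174 + \sqrt{-45975} = 1174 + 5 i \sqrt{1839}$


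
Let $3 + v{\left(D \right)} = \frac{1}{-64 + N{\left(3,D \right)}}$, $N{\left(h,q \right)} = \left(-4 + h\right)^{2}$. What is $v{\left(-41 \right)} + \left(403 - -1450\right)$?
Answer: $\frac{116549}{63} \approx 1850.0$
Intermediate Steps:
$v{\left(D \right)} = - \frac{190}{63}$ ($v{\left(D \right)} = -3 + \frac{1}{-64 + \left(-4 + 3\right)^{2}} = -3 + \frac{1}{-64 + \left(-1\right)^{2}} = -3 + \frac{1}{-64 + 1} = -3 + \frac{1}{-63} = -3 - \frac{1}{63} = - \frac{190}{63}$)
$v{\left(-41 \right)} + \left(403 - -1450\right) = - \frac{190}{63} + \left(403 - -1450\right) = - \frac{190}{63} + \left(403 + 1450\right) = - \frac{190}{63} + 1853 = \frac{116549}{63}$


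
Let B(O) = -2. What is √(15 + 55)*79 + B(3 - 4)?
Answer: -2 + 79*√70 ≈ 658.96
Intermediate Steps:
√(15 + 55)*79 + B(3 - 4) = √(15 + 55)*79 - 2 = √70*79 - 2 = 79*√70 - 2 = -2 + 79*√70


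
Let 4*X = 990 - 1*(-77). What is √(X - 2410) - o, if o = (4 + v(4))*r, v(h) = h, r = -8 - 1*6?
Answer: 112 + I*√8573/2 ≈ 112.0 + 46.295*I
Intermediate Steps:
r = -14 (r = -8 - 6 = -14)
X = 1067/4 (X = (990 - 1*(-77))/4 = (990 + 77)/4 = (¼)*1067 = 1067/4 ≈ 266.75)
o = -112 (o = (4 + 4)*(-14) = 8*(-14) = -112)
√(X - 2410) - o = √(1067/4 - 2410) - 1*(-112) = √(-8573/4) + 112 = I*√8573/2 + 112 = 112 + I*√8573/2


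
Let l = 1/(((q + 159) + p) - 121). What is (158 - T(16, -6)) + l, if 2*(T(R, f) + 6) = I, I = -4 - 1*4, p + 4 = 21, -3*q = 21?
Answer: 8065/48 ≈ 168.02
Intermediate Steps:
q = -7 (q = -⅓*21 = -7)
p = 17 (p = -4 + 21 = 17)
I = -8 (I = -4 - 4 = -8)
T(R, f) = -10 (T(R, f) = -6 + (½)*(-8) = -6 - 4 = -10)
l = 1/48 (l = 1/(((-7 + 159) + 17) - 121) = 1/((152 + 17) - 121) = 1/(169 - 121) = 1/48 ≈ 0.020833)
(158 - T(16, -6)) + l = (158 - 1*(-10)) + 1/48 = (158 + 10) + 1/48 = 168 + 1/48 = 8065/48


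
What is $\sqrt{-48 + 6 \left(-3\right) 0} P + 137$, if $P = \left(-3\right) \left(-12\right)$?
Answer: $137 + 144 i \sqrt{3} \approx 137.0 + 249.42 i$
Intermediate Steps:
$P = 36$
$\sqrt{-48 + 6 \left(-3\right) 0} P + 137 = \sqrt{-48 + 6 \left(-3\right) 0} \cdot 36 + 137 = \sqrt{-48 - 0} \cdot 36 + 137 = \sqrt{-48 + 0} \cdot 36 + 137 = \sqrt{-48} \cdot 36 + 137 = 4 i \sqrt{3} \cdot 36 + 137 = 144 i \sqrt{3} + 137 = 137 + 144 i \sqrt{3}$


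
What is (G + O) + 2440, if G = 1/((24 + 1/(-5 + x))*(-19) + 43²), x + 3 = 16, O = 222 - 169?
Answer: 27734633/11125 ≈ 2493.0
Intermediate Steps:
O = 53
x = 13 (x = -3 + 16 = 13)
G = 8/11125 (G = 1/((24 + 1/(-5 + 13))*(-19) + 43²) = 1/((24 + 1/8)*(-19) + 1849) = 1/((24 + ⅛)*(-19) + 1849) = 1/((193/8)*(-19) + 1849) = 1/(-3667/8 + 1849) = 1/(11125/8) = 8/11125 ≈ 0.00071910)
(G + O) + 2440 = (8/11125 + 53) + 2440 = 589633/11125 + 2440 = 27734633/11125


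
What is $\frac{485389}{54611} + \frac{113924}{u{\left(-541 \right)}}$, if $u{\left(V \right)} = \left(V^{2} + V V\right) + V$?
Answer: $\frac{290087183933}{31937659631} \approx 9.0829$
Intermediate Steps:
$u{\left(V \right)} = V + 2 V^{2}$ ($u{\left(V \right)} = \left(V^{2} + V^{2}\right) + V = 2 V^{2} + V = V + 2 V^{2}$)
$\frac{485389}{54611} + \frac{113924}{u{\left(-541 \right)}} = \frac{485389}{54611} + \frac{113924}{\left(-541\right) \left(1 + 2 \left(-541\right)\right)} = 485389 \cdot \frac{1}{54611} + \frac{113924}{\left(-541\right) \left(1 - 1082\right)} = \frac{485389}{54611} + \frac{113924}{\left(-541\right) \left(-1081\right)} = \frac{485389}{54611} + \frac{113924}{584821} = \frac{290087183933}{31937659631}$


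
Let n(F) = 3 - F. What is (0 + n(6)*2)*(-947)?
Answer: 5682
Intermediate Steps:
(0 + n(6)*2)*(-947) = (0 + (3 - 1*6)*2)*(-947) = (0 + (3 - 6)*2)*(-947) = (0 - 3*2)*(-947) = (0 - 6)*(-947) = -6*(-947) = 5682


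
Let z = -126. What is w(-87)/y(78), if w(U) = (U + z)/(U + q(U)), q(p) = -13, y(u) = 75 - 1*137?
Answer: -213/6200 ≈ -0.034355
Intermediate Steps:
y(u) = -62 (y(u) = 75 - 137 = -62)
w(U) = (-126 + U)/(-13 + U) (w(U) = (U - 126)/(U - 13) = (-126 + U)/(-13 + U))
w(-87)/y(78) = ((-126 - 87)/(-13 - 87))/(-62) = (-213/(-100))*(-1/62) = -1/100*(-213)*(-1/62) = (213/100)*(-1/62) = -213/6200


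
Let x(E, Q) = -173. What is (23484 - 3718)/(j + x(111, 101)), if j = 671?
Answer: 9883/249 ≈ 39.691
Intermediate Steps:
(23484 - 3718)/(j + x(111, 101)) = (23484 - 3718)/(671 - 173) = 19766/498 = 19766*(1/498) = 9883/249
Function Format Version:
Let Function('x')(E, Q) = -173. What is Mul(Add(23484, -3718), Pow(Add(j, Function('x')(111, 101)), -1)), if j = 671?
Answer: Rational(9883, 249) ≈ 39.691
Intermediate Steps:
Mul(Add(23484, -3718), Pow(Add(j, Function('x')(111, 101)), -1)) = Mul(Add(23484, -3718), Pow(Add(671, -173), -1)) = Mul(19766, Pow(498, -1)) = Mul(19766, Rational(1, 498)) = Rational(9883, 249)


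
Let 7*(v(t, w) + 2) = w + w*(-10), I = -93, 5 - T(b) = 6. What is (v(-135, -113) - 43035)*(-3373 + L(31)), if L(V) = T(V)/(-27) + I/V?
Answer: 27367358542/189 ≈ 1.4480e+8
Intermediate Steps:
T(b) = -1 (T(b) = 5 - 1*6 = 5 - 6 = -1)
v(t, w) = -2 - 9*w/7 (v(t, w) = -2 + (w + w*(-10))/7 = -2 + (w - 10*w)/7 = -2 + (-9*w)/7 = -2 - 9*w/7)
L(V) = 1/27 - 93/V (L(V) = -1/(-27) - 93/V = -1*(-1/27) - 93/V = 1/27 - 93/V)
(v(-135, -113) - 43035)*(-3373 + L(31)) = ((-2 - 9/7*(-113)) - 43035)*(-3373 + (1/27)*(-2511 + 31)/31) = ((-2 + 1017/7) - 43035)*(-3373 + (1/27)*(1/31)*(-2480)) = (1003/7 - 43035)*(-3373 - 80/27) = -300242/7*(-91151/27) = 27367358542/189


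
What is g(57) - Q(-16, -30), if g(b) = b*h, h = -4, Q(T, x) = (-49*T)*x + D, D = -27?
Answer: 23319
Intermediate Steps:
Q(T, x) = -27 - 49*T*x (Q(T, x) = (-49*T)*x - 27 = -49*T*x - 27 = -27 - 49*T*x)
g(b) = -4*b (g(b) = b*(-4) = -4*b)
g(57) - Q(-16, -30) = -4*57 - (-27 - 49*(-16)*(-30)) = -228 - (-27 - 23520) = -228 - 1*(-23547) = -228 + 23547 = 23319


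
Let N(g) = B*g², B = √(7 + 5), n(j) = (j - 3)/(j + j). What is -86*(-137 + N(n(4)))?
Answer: 11782 - 43*√3/16 ≈ 11777.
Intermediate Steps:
n(j) = (-3 + j)/(2*j) (n(j) = (-3 + j)/((2*j)) = (-3 + j)*(1/(2*j)) = (-3 + j)/(2*j))
B = 2*√3 (B = √12 = 2*√3 ≈ 3.4641)
N(g) = 2*√3*g² (N(g) = (2*√3)*g² = 2*√3*g²)
-86*(-137 + N(n(4))) = -86*(-137 + 2*√3*((½)*(-3 + 4)/4)²) = -86*(-137 + 2*√3*((½)*(¼)*1)²) = -86*(-137 + 2*√3*(⅛)²) = -86*(-137 + 2*√3*(1/64)) = -86*(-137 + √3/32) = 11782 - 43*√3/16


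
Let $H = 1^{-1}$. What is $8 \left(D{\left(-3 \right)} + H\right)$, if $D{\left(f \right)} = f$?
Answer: $-16$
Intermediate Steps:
$H = 1$
$8 \left(D{\left(-3 \right)} + H\right) = 8 \left(-3 + 1\right) = 8 \left(-2\right) = -16$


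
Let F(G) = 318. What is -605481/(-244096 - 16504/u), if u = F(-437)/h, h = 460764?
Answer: 32090493/1280345264 ≈ 0.025064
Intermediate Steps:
u = 53/76794 (u = 318/460764 = 318*(1/460764) = 53/76794 ≈ 0.00069016)
-605481/(-244096 - 16504/u) = -605481/(-244096 - 16504/53/76794) = -605481/(-244096 - 16504*76794/53) = -605481/(-244096 - 1*1267408176/53) = -605481/(-244096 - 1267408176/53) = -605481/(-1280345264/53) = -605481*(-53/1280345264) = 32090493/1280345264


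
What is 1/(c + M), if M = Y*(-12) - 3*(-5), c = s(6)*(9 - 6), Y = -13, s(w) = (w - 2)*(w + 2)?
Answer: 1/267 ≈ 0.0037453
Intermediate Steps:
s(w) = (-2 + w)*(2 + w)
c = 96 (c = (-4 + 6**2)*(9 - 6) = (-4 + 36)*3 = 32*3 = 96)
M = 171 (M = -13*(-12) - 3*(-5) = 156 + 15 = 171)
1/(c + M) = 1/(96 + 171) = 1/267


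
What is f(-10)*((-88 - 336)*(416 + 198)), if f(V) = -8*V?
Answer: -20826880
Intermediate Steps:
f(-10)*((-88 - 336)*(416 + 198)) = (-8*(-10))*((-88 - 336)*(416 + 198)) = 80*(-424*614) = 80*(-260336) = -20826880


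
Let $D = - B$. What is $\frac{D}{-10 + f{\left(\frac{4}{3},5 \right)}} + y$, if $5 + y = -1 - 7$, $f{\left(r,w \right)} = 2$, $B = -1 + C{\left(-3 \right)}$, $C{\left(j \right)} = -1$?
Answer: $- \frac{53}{4} \approx -13.25$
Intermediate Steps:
$B = -2$ ($B = -1 - 1 = -2$)
$D = 2$ ($D = \left(-1\right) \left(-2\right) = 2$)
$y = -13$ ($y = -5 - 8 = -13$)
$\frac{D}{-10 + f{\left(\frac{4}{3},5 \right)}} + y = \frac{1}{-10 + 2} \cdot 2 - 13 = \frac{1}{-8} \cdot 2 - 13 = \left(- \frac{1}{8}\right) 2 - 13 = - \frac{1}{4} - 13 = - \frac{53}{4}$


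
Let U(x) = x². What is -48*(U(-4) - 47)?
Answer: 1488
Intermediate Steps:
-48*(U(-4) - 47) = -48*((-4)² - 47) = -48*(16 - 47) = -48*(-31) = 1488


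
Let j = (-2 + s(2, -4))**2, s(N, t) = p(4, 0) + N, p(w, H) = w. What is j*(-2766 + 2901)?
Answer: 2160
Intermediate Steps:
s(N, t) = 4 + N
j = 16 (j = (-2 + (4 + 2))**2 = (-2 + 6)**2 = 4**2 = 16)
j*(-2766 + 2901) = 16*(-2766 + 2901) = 16*135 = 2160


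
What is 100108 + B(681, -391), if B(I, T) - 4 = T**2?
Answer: 252993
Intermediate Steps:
B(I, T) = 4 + T**2
100108 + B(681, -391) = 100108 + (4 + (-391)**2) = 100108 + (4 + 152881) = 100108 + 152885 = 252993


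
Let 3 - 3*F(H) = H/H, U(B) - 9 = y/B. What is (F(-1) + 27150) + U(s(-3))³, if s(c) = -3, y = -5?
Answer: 765836/27 ≈ 28364.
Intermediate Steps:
U(B) = 9 - 5/B
F(H) = ⅔ (F(H) = 1 - H/(3*H) = 1 - ⅓*1 = 1 - ⅓ = ⅔)
(F(-1) + 27150) + U(s(-3))³ = (⅔ + 27150) + (9 - 5/(-3))³ = 81452/3 + (9 - 5*(-⅓))³ = 81452/3 + (9 + 5/3)³ = 81452/3 + (32/3)³ = 81452/3 + 32768/27 = 765836/27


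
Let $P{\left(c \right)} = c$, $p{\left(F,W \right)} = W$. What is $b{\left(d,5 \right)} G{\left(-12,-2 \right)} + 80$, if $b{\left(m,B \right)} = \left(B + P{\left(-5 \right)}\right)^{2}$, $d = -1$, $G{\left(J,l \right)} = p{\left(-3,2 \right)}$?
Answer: $80$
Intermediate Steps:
$G{\left(J,l \right)} = 2$
$b{\left(m,B \right)} = \left(-5 + B\right)^{2}$ ($b{\left(m,B \right)} = \left(B - 5\right)^{2} = \left(-5 + B\right)^{2}$)
$b{\left(d,5 \right)} G{\left(-12,-2 \right)} + 80 = \left(-5 + 5\right)^{2} \cdot 2 + 80 = 0^{2} \cdot 2 + 80 = 0 \cdot 2 + 80 = 0 + 80 = 80$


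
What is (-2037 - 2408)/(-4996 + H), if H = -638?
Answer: 4445/5634 ≈ 0.78896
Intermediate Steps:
(-2037 - 2408)/(-4996 + H) = (-2037 - 2408)/(-4996 - 638) = -4445/(-5634) = -4445*(-1/5634) = 4445/5634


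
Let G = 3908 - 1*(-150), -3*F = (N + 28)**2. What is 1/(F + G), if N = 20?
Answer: 1/3290 ≈ 0.00030395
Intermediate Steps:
F = -768 (F = -(20 + 28)**2/3 = -1/3*48**2 = -1/3*2304 = -768)
G = 4058 (G = 3908 + 150 = 4058)
1/(F + G) = 1/(-768 + 4058) = 1/3290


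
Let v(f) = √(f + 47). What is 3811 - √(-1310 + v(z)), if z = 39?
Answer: 3811 - √(-1310 + √86) ≈ 3811.0 - 36.066*I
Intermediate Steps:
v(f) = √(47 + f)
3811 - √(-1310 + v(z)) = 3811 - √(-1310 + √(47 + 39)) = 3811 - √(-1310 + √86)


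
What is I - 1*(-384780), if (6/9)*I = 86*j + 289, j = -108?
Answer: 742563/2 ≈ 3.7128e+5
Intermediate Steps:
I = -26997/2 (I = 3*(86*(-108) + 289)/2 = 3*(-9288 + 289)/2 = (3/2)*(-8999) = -26997/2 ≈ -13499.)
I - 1*(-384780) = -26997/2 - 1*(-384780) = -26997/2 + 384780 = 742563/2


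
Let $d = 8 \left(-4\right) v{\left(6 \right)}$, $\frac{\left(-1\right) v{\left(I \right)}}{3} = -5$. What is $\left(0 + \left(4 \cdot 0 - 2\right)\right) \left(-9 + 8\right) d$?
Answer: $-960$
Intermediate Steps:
$v{\left(I \right)} = 15$ ($v{\left(I \right)} = \left(-3\right) \left(-5\right) = 15$)
$d = -480$ ($d = 8 \left(-4\right) 15 = \left(-32\right) 15 = -480$)
$\left(0 + \left(4 \cdot 0 - 2\right)\right) \left(-9 + 8\right) d = \left(0 + \left(4 \cdot 0 - 2\right)\right) \left(-9 + 8\right) \left(-480\right) = \left(0 + \left(0 - 2\right)\right) \left(-1\right) \left(-480\right) = \left(0 - 2\right) \left(-1\right) \left(-480\right) = \left(-2\right) \left(-1\right) \left(-480\right) = 2 \left(-480\right) = -960$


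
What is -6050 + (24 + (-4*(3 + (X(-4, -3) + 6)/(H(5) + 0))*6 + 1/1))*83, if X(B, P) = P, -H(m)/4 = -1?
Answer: -11445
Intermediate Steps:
H(m) = 4 (H(m) = -4*(-1) = 4)
-6050 + (24 + (-4*(3 + (X(-4, -3) + 6)/(H(5) + 0))*6 + 1/1))*83 = -6050 + (24 + (-4*(3 + (-3 + 6)/(4 + 0))*6 + 1/1))*83 = -6050 + (24 + (-4*(3 + 3/4)*6 + 1))*83 = -6050 + (24 + (-4*(3 + 3*(¼))*6 + 1))*83 = -6050 + (24 + (-4*(3 + ¾)*6 + 1))*83 = -6050 + (24 + (-4*15/4*6 + 1))*83 = -6050 + (24 + (-15*6 + 1))*83 = -6050 + (24 + (-90 + 1))*83 = -6050 + (24 - 89)*83 = -6050 - 65*83 = -6050 - 5395 = -11445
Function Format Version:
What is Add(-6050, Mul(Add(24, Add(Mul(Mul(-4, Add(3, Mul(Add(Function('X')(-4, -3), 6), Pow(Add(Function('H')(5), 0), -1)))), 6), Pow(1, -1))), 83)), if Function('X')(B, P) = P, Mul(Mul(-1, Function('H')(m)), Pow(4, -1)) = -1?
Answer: -11445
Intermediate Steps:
Function('H')(m) = 4 (Function('H')(m) = Mul(-4, -1) = 4)
Add(-6050, Mul(Add(24, Add(Mul(Mul(-4, Add(3, Mul(Add(Function('X')(-4, -3), 6), Pow(Add(Function('H')(5), 0), -1)))), 6), Pow(1, -1))), 83)) = Add(-6050, Mul(Add(24, Add(Mul(Mul(-4, Add(3, Mul(Add(-3, 6), Pow(Add(4, 0), -1)))), 6), Pow(1, -1))), 83)) = Add(-6050, Mul(Add(24, Add(Mul(Mul(-4, Add(3, Mul(3, Pow(4, -1)))), 6), 1)), 83)) = Add(-6050, Mul(Add(24, Add(Mul(Mul(-4, Add(3, Mul(3, Rational(1, 4)))), 6), 1)), 83)) = Add(-6050, Mul(Add(24, Add(Mul(Mul(-4, Add(3, Rational(3, 4))), 6), 1)), 83)) = Add(-6050, Mul(Add(24, Add(Mul(Mul(-4, Rational(15, 4)), 6), 1)), 83)) = Add(-6050, Mul(Add(24, Add(Mul(-15, 6), 1)), 83)) = Add(-6050, Mul(Add(24, Add(-90, 1)), 83)) = Add(-6050, Mul(Add(24, -89), 83)) = Add(-6050, Mul(-65, 83)) = Add(-6050, -5395) = -11445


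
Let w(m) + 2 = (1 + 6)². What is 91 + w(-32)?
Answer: 138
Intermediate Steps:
w(m) = 47 (w(m) = -2 + (1 + 6)² = -2 + 7² = -2 + 49 = 47)
91 + w(-32) = 91 + 47 = 138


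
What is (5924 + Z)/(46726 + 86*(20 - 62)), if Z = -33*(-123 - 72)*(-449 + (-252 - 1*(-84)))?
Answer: -3964471/43114 ≈ -91.953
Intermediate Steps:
Z = -3970395 (Z = -(-6435)*(-449 + (-252 + 84)) = -(-6435)*(-449 - 168) = -(-6435)*(-617) = -33*120315 = -3970395)
(5924 + Z)/(46726 + 86*(20 - 62)) = (5924 - 3970395)/(46726 + 86*(20 - 62)) = -3964471/(46726 + 86*(-42)) = -3964471/(46726 - 3612) = -3964471/43114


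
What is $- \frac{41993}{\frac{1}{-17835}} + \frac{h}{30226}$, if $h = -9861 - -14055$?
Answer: $\frac{11318808129612}{15113} \approx 7.4895 \cdot 10^{8}$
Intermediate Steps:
$h = 4194$ ($h = -9861 + 14055 = 4194$)
$- \frac{41993}{\frac{1}{-17835}} + \frac{h}{30226} = - \frac{41993}{\frac{1}{-17835}} + \frac{4194}{30226} = - \frac{41993}{- \frac{1}{17835}} + 4194 \cdot \frac{1}{30226} = \left(-41993\right) \left(-17835\right) + \frac{2097}{15113} = 748945155 + \frac{2097}{15113} = \frac{11318808129612}{15113}$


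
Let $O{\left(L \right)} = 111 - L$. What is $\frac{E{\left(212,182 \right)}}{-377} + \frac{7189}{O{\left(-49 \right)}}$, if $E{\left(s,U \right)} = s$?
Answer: $\frac{2676333}{60320} \approx 44.369$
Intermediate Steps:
$\frac{E{\left(212,182 \right)}}{-377} + \frac{7189}{O{\left(-49 \right)}} = \frac{212}{-377} + \frac{7189}{111 - -49} = 212 \left(- \frac{1}{377}\right) + \frac{7189}{111 + 49} = - \frac{212}{377} + \frac{7189}{160} = \frac{2676333}{60320}$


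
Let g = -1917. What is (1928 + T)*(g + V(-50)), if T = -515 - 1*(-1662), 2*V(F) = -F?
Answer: -5817900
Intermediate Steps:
V(F) = -F/2 (V(F) = (-F)/2 = -F/2)
T = 1147 (T = -515 + 1662 = 1147)
(1928 + T)*(g + V(-50)) = (1928 + 1147)*(-1917 - ½*(-50)) = 3075*(-1917 + 25) = 3075*(-1892) = -5817900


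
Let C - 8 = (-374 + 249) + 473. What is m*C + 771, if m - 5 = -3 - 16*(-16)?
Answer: 92619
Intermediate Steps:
C = 356 (C = 8 + ((-374 + 249) + 473) = 8 + (-125 + 473) = 8 + 348 = 356)
m = 258 (m = 5 + (-3 - 16*(-16)) = 5 + (-3 + 256) = 5 + 253 = 258)
m*C + 771 = 258*356 + 771 = 91848 + 771 = 92619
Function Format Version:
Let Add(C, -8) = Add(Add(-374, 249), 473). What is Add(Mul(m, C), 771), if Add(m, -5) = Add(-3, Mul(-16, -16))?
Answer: 92619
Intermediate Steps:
C = 356 (C = Add(8, Add(Add(-374, 249), 473)) = Add(8, Add(-125, 473)) = Add(8, 348) = 356)
m = 258 (m = Add(5, Add(-3, Mul(-16, -16))) = Add(5, Add(-3, 256)) = Add(5, 253) = 258)
Add(Mul(m, C), 771) = Add(Mul(258, 356), 771) = Add(91848, 771) = 92619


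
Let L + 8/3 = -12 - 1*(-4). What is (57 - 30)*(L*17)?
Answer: -4896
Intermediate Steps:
L = -32/3 (L = -8/3 + (-12 - 1*(-4)) = -8/3 + (-12 + 4) = -8/3 - 8 = -32/3 ≈ -10.667)
(57 - 30)*(L*17) = (57 - 30)*(-32/3*17) = 27*(-544/3) = -4896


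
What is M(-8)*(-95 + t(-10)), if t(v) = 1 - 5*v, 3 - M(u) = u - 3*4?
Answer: -1012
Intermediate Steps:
M(u) = 15 - u (M(u) = 3 - (u - 3*4) = 3 - (u - 12) = 3 - (-12 + u) = 3 + (12 - u) = 15 - u)
M(-8)*(-95 + t(-10)) = (15 - 1*(-8))*(-95 + (1 - 5*(-10))) = (15 + 8)*(-95 + (1 + 50)) = 23*(-95 + 51) = 23*(-44) = -1012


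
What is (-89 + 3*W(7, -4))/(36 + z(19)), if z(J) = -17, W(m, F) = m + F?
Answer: -80/19 ≈ -4.2105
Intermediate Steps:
W(m, F) = F + m
(-89 + 3*W(7, -4))/(36 + z(19)) = (-89 + 3*(-4 + 7))/(36 - 17) = (-89 + 3*3)/19 = (-89 + 9)*(1/19) = -80*1/19 = -80/19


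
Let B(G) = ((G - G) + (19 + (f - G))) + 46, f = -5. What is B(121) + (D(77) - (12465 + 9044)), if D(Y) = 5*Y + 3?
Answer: -21182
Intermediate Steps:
D(Y) = 3 + 5*Y
B(G) = 60 - G (B(G) = ((G - G) + (19 + (-5 - G))) + 46 = (0 + (14 - G)) + 46 = (14 - G) + 46 = 60 - G)
B(121) + (D(77) - (12465 + 9044)) = (60 - 1*121) + ((3 + 5*77) - (12465 + 9044)) = (60 - 121) + ((3 + 385) - 1*21509) = -61 + (388 - 21509) = -61 - 21121 = -21182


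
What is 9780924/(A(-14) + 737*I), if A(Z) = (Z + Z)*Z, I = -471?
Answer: -9780924/346735 ≈ -28.209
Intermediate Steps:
A(Z) = 2*Z² (A(Z) = (2*Z)*Z = 2*Z²)
9780924/(A(-14) + 737*I) = 9780924/(2*(-14)² + 737*(-471)) = 9780924/(2*196 - 347127) = 9780924/(392 - 347127) = 9780924/(-346735) = 9780924*(-1/346735) = -9780924/346735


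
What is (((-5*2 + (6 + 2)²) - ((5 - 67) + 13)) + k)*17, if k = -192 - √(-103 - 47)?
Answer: -1513 - 85*I*√6 ≈ -1513.0 - 208.21*I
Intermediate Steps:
k = -192 - 5*I*√6 (k = -192 - √(-150) = -192 - 5*I*√6 ≈ -192.0 - 12.247*I)
(((-5*2 + (6 + 2)²) - ((5 - 67) + 13)) + k)*17 = (((-5*2 + (6 + 2)²) - ((5 - 67) + 13)) + (-192 - 5*I*√6))*17 = (((-10 + 8²) - (-62 + 13)) + (-192 - 5*I*√6))*17 = (((-10 + 64) - 1*(-49)) + (-192 - 5*I*√6))*17 = ((54 + 49) + (-192 - 5*I*√6))*17 = (103 + (-192 - 5*I*√6))*17 = (-89 - 5*I*√6)*17 = -1513 - 85*I*√6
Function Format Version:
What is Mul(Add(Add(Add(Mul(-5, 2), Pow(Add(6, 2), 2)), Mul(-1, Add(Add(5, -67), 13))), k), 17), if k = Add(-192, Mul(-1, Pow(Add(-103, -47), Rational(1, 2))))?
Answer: Add(-1513, Mul(-85, I, Pow(6, Rational(1, 2)))) ≈ Add(-1513.0, Mul(-208.21, I))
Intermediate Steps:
k = Add(-192, Mul(-5, I, Pow(6, Rational(1, 2)))) (k = Add(-192, Mul(-1, Pow(-150, Rational(1, 2)))) = Add(-192, Mul(-1, Mul(5, I, Pow(6, Rational(1, 2))))) = Add(-192, Mul(-5, I, Pow(6, Rational(1, 2)))) ≈ Add(-192.00, Mul(-12.247, I)))
Mul(Add(Add(Add(Mul(-5, 2), Pow(Add(6, 2), 2)), Mul(-1, Add(Add(5, -67), 13))), k), 17) = Mul(Add(Add(Add(Mul(-5, 2), Pow(Add(6, 2), 2)), Mul(-1, Add(Add(5, -67), 13))), Add(-192, Mul(-5, I, Pow(6, Rational(1, 2))))), 17) = Mul(Add(Add(Add(-10, Pow(8, 2)), Mul(-1, Add(-62, 13))), Add(-192, Mul(-5, I, Pow(6, Rational(1, 2))))), 17) = Mul(Add(Add(Add(-10, 64), Mul(-1, -49)), Add(-192, Mul(-5, I, Pow(6, Rational(1, 2))))), 17) = Mul(Add(Add(54, 49), Add(-192, Mul(-5, I, Pow(6, Rational(1, 2))))), 17) = Mul(Add(103, Add(-192, Mul(-5, I, Pow(6, Rational(1, 2))))), 17) = Mul(Add(-89, Mul(-5, I, Pow(6, Rational(1, 2)))), 17) = Add(-1513, Mul(-85, I, Pow(6, Rational(1, 2))))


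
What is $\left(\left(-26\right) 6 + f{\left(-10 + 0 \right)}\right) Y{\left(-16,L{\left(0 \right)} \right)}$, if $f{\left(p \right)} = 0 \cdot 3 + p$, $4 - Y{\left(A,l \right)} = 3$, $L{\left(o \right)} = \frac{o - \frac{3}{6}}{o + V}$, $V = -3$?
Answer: $-166$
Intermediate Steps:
$L{\left(o \right)} = \frac{- \frac{1}{2} + o}{-3 + o}$ ($L{\left(o \right)} = \frac{o - \frac{3}{6}}{o - 3} = \frac{o - \frac{1}{2}}{-3 + o} = \frac{- \frac{1}{2} + o}{-3 + o}$)
$Y{\left(A,l \right)} = 1$ ($Y{\left(A,l \right)} = 4 - 3 = 1$)
$f{\left(p \right)} = p$ ($f{\left(p \right)} = 0 + p = p$)
$\left(\left(-26\right) 6 + f{\left(-10 + 0 \right)}\right) Y{\left(-16,L{\left(0 \right)} \right)} = \left(\left(-26\right) 6 + \left(-10 + 0\right)\right) 1 = \left(-156 - 10\right) 1 = \left(-166\right) 1 = -166$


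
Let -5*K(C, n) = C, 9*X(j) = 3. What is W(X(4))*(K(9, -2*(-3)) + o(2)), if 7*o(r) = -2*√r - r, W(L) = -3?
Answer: 219/35 + 6*√2/7 ≈ 7.4693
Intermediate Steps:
X(j) = ⅓ (X(j) = (⅑)*3 = ⅓)
K(C, n) = -C/5
o(r) = -2*√r/7 - r/7 (o(r) = (-2*√r - r)/7 = (-r - 2*√r)/7 = -2*√r/7 - r/7)
W(X(4))*(K(9, -2*(-3)) + o(2)) = -3*(-⅕*9 + (-2*√2/7 - ⅐*2)) = -3*(-9/5 + (-2*√2/7 - 2/7)) = -3*(-9/5 + (-2/7 - 2*√2/7)) = -3*(-73/35 - 2*√2/7) = 219/35 + 6*√2/7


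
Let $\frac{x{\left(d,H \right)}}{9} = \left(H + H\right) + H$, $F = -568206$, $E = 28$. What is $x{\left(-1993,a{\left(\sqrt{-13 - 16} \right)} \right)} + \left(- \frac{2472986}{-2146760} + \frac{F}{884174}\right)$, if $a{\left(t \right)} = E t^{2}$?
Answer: $- \frac{10403295804168689}{474527344060} \approx -21924.0$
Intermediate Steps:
$a{\left(t \right)} = 28 t^{2}$
$x{\left(d,H \right)} = 27 H$ ($x{\left(d,H \right)} = 9 \left(\left(H + H\right) + H\right) = 9 \left(2 H + H\right) = 9 \cdot 3 H = 27 H$)
$x{\left(-1993,a{\left(\sqrt{-13 - 16} \right)} \right)} + \left(- \frac{2472986}{-2146760} + \frac{F}{884174}\right) = 27 \cdot 28 \left(\sqrt{-13 - 16}\right)^{2} - \left(- \frac{1236493}{1073380} + \frac{284103}{442087}\right) = 27 \cdot 28 \left(\sqrt{-29}\right)^{2} - - \frac{241687002751}{474527344060} = 27 \cdot 28 \left(i \sqrt{29}\right)^{2} + \left(\frac{1236493}{1073380} - \frac{284103}{442087}\right) = 27 \cdot 28 \left(-29\right) + \frac{241687002751}{474527344060} = 27 \left(-812\right) + \frac{241687002751}{474527344060} = -21924 + \frac{241687002751}{474527344060} = - \frac{10403295804168689}{474527344060}$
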